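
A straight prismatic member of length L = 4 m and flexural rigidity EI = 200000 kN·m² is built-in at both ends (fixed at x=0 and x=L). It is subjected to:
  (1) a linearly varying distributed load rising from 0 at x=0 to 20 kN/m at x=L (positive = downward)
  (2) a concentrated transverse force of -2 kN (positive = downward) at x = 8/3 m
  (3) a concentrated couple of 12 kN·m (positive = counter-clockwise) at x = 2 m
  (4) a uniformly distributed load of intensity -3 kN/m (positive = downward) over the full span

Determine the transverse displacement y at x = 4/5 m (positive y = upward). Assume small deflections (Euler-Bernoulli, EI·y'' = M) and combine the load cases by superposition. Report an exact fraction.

y(4/5) = -63737/6328125000 m

Load 1 — triangular load w₀=20 kN/m (0→w₀ over full span):
  y_1 = -w₀x²(L-x)²(x+2L)/(120LEI) = -20·(4/5)²·(4-(4/5))²·((4/5)+2·4)/(120·4·200000) = -352/29296875 m
Load 2 — point force P=-2 kN at a=8/3 m (b=L-a=4/3):
  y_2 = -Pb²x²(3aL-(3a+b)x)/(6L³EI)  [x≤a] = -(-2)·(4/3)²·(4/5)²·(3·(8/3)·4-(3·(8/3)+(4/3))·(4/5))/(6·4³·200000) = 23/31640625 m
Load 3 — applied couple M₀=12 kN·m at a=2 m (b=L-a=2):
  y_3 = (R_Ax³/6 - M_Ax²/2)/EI  [x≤a] with R_A=9/2, M_A=3 = ((9/2)·(4/5)³/6 - 3·(4/5)²/2)/200000 = -9/3125000 m
Load 4 — uniform load w=-3 kN/m over full span:
  y_4 = -wx²(L-x)²/(24EI) = -(-3)·(4/5)²·(4-(4/5))²/(24·200000) = 8/1953125 m
Superposition: y = Σ y_i = -63737/6328125000 m ≈ -0.000010 m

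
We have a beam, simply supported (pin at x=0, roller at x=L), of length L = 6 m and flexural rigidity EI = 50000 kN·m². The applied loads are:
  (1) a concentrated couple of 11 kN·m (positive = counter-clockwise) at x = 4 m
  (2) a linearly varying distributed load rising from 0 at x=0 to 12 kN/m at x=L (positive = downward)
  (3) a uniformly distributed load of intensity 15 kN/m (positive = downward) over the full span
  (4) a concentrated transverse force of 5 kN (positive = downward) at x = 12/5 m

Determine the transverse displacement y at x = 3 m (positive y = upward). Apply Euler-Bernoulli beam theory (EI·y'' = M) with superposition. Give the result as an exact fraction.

y(3) = -77873/10000000 m

Load 1 — applied couple M₀=11 kN·m at a=4 m (b=L-a=2):
  y_1 = (M₀x³/(6L)+C₁x)/EI  [x≤a] with C₁=M₀(3b²-L²)/(6L)=-22/3 = (11·3³/(6·6)+(-22/3)·3)/50000 = -11/40000 m
Load 2 — triangular load w₀=12 kN/m (0→w₀ over full span):
  y_2 = -w₀x(7L⁴-10L²x²+3x⁴)/(360LEI) = -12·3·(7·6⁴-10·6²·3²+3·3⁴)/(360·6·50000) = -81/40000 m
Load 3 — uniform load w=15 kN/m over full span:
  y_3 = -wx(L³-2Lx²+x³)/(24EI) = -15·3·(6³-2·6·3²+3³)/(24·50000) = -81/16000 m
Load 4 — point force P=5 kN at a=12/5 m (b=L-a=18/5):
  y_4 = -Pa(L-x)(2Lx-a²-x²)/(6LEI)  [x>a] = -5·(12/5)·(6-3)·(2·6·3-(12/5)²-3²)/(6·6·50000) = -531/1250000 m
Superposition: y = Σ y_i = -77873/10000000 m ≈ -0.007787 m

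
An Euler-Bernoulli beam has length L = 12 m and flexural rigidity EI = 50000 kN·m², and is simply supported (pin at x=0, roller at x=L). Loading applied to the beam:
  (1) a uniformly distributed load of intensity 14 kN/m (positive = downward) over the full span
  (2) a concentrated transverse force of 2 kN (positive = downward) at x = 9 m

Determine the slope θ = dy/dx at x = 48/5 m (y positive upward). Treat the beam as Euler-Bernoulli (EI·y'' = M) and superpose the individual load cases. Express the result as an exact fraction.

θ(48/5) = 404883/25000000 rad

Load 1 — uniform load w=14 kN/m over full span:
  θ_1 = -w(L³-6Lx²+4x³)/(24EI) = -14·(12³-6·12·(48/5)²+4·(48/5)³)/(24·50000) = 6237/390625 rad
Load 2 — point force P=2 kN at a=9 m (b=L-a=3):
  θ_2 = -Pa(2L²-6Lx+3x²+a²)/(6LEI)  [x>a] = -2·9·(2·12²-6·12·(48/5)+3·(48/5)²+9²)/(6·12·50000) = 1143/5000000 rad
Superposition: θ = Σ θ_i = 404883/25000000 rad ≈ 0.016195 rad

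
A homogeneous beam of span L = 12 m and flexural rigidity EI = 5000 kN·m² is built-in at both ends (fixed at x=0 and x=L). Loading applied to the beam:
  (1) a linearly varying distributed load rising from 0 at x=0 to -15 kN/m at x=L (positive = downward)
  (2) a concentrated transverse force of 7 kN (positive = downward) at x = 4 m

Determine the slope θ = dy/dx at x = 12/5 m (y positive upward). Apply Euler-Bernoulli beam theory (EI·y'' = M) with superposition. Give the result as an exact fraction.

Load 1 — triangular load w₀=-15 kN/m (0→w₀ over full span):
  θ_1 = -w₀(2x(L-x)(L-2x)(x+2L)+x²(L-x)²)/(120LEI) = -(-15)·(2·(12/5)·(12-(12/5))·(12-2·(12/5))·((12/5)+2·12)+(12/5)²·(12-(12/5))²)/(120·12·5000) = 1512/78125 rad
Load 2 — point force P=7 kN at a=4 m (b=L-a=8):
  θ_2 = -Pb²x(2aL-(3a+b)x)/(2L³EI)  [x≤a] = -7·8²·(12/5)·(2·4·12-(3·4+8)·(12/5))/(2·12³·5000) = -28/9375 rad
Superposition: θ = Σ θ_i = 3836/234375 rad ≈ 0.016367 rad

θ(12/5) = 3836/234375 rad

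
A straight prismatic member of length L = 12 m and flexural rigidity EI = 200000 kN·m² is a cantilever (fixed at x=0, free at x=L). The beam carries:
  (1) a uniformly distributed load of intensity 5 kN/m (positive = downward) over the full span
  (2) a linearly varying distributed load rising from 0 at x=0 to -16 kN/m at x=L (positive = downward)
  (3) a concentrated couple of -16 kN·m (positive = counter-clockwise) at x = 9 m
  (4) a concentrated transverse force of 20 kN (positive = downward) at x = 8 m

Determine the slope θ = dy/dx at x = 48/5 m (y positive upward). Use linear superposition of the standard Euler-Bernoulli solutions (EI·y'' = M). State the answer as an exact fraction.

θ(48/5) = 47207/7812500 rad

Load 1 — uniform load w=5 kN/m over full span:
  θ_1 = -wx(x²-3Lx+3L²)/(6EI) = -5·(48/5)·((48/5)²-3·12·(48/5)+3·12²)/(6·200000) = -558/78125 rad
Load 2 — triangular load w₀=-16 kN/m (0→w₀ over full span):
  θ_2 = (w₀Lx²/4-w₀L²x/3-w₀x⁴/(24L))/EI = ((-16)·12·(48/5)²/4-(-16)·12²·(48/5)/3-(-16)·(48/5)⁴/(24·12))/200000 = 33408/1953125 rad
Load 3 — applied couple M₀=-16 kN·m at a=9 m (b=L-a=3):
  θ_3 = M₀a/EI  [x>a] = (-16)·9/200000 = -9/12500 rad
Load 4 — point force P=20 kN at a=8 m (b=L-a=4):
  θ_4 = -Pa²/(2EI)  [x>a] = -20·8²/(2·200000) = -2/625 rad
Superposition: θ = Σ θ_i = 47207/7812500 rad ≈ 0.006042 rad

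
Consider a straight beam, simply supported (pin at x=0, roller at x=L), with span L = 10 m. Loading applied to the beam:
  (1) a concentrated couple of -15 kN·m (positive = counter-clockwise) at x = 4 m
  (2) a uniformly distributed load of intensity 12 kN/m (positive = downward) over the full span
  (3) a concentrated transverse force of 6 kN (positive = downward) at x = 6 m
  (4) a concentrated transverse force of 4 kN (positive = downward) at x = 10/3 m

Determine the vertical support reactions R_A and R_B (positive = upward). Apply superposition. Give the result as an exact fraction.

R_A = 1907/30 kN, R_B = 1993/30 kN

Load 1 — applied couple M₀=-15 kN·m at a=4 m (b=L-a=6):
  R_A = M₀/L = (-15)/10 = -3/2 kN
  R_B = -M₀/L = -(-15)/10 = 3/2 kN
Load 2 — uniform load w=12 kN/m over full span:
  R_A = wL/2 = 12·10/2 = 60 kN
  R_B = wL/2 = 12·10/2 = 60 kN
Load 3 — point force P=6 kN at a=6 m (b=L-a=4):
  R_A = Pb/L = 6·4/10 = 12/5 kN
  R_B = Pa/L = 6·6/10 = 18/5 kN
Load 4 — point force P=4 kN at a=10/3 m (b=L-a=20/3):
  R_A = Pb/L = 4·(20/3)/10 = 8/3 kN
  R_B = Pa/L = 4·(10/3)/10 = 4/3 kN
Superposition: R_A = 1907/30 kN, R_B = 1993/30 kN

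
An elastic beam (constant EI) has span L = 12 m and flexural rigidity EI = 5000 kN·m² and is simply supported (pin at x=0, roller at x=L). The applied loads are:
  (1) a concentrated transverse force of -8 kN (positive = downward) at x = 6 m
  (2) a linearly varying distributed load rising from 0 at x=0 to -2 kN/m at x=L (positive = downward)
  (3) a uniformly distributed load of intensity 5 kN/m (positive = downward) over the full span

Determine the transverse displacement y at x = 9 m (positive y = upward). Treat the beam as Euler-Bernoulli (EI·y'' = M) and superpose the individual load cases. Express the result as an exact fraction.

Load 1 — point force P=-8 kN at a=6 m (b=L-a=6):
  y_1 = -Pa(L-x)(2Lx-a²-x²)/(6LEI)  [x>a] = -(-8)·6·(12-9)·(2·12·9-6²-9²)/(6·12·5000) = 99/2500 m
Load 2 — triangular load w₀=-2 kN/m (0→w₀ over full span):
  y_2 = -w₀x(7L⁴-10L²x²+3x⁴)/(360LEI) = -(-2)·9·(7·12⁴-10·12²·9²+3·9⁴)/(360·12·5000) = 3213/80000 m
Load 3 — uniform load w=5 kN/m over full span:
  y_3 = -wx(L³-2Lx²+x³)/(24EI) = -5·9·(12³-2·12·9²+9³)/(24·5000) = -1539/8000 m
Superposition: y = Σ y_i = -9009/80000 m ≈ -0.112613 m

y(9) = -9009/80000 m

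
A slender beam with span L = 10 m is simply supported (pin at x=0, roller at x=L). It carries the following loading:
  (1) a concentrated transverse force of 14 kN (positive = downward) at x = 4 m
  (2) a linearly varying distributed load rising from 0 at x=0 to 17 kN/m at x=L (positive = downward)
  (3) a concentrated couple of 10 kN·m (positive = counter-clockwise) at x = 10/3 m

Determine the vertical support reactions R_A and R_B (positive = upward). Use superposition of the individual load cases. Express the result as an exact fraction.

Load 1 — point force P=14 kN at a=4 m (b=L-a=6):
  R_A = Pb/L = 14·6/10 = 42/5 kN
  R_B = Pa/L = 14·4/10 = 28/5 kN
Load 2 — triangular load w₀=17 kN/m (0→w₀ over full span):
  R_A = w₀L/6 = 17·10/6 = 85/3 kN
  R_B = w₀L/3 = 17·10/3 = 170/3 kN
Load 3 — applied couple M₀=10 kN·m at a=10/3 m (b=L-a=20/3):
  R_A = M₀/L = 10/10 = 1 kN
  R_B = -M₀/L = -10/10 = -1 kN
Superposition: R_A = 566/15 kN, R_B = 919/15 kN

R_A = 566/15 kN, R_B = 919/15 kN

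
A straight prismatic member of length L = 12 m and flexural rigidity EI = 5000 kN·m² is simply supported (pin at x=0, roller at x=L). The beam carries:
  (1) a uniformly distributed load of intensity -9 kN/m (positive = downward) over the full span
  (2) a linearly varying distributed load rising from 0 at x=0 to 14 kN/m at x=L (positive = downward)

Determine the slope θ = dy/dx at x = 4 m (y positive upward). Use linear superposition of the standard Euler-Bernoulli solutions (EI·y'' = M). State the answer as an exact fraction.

θ(4) = 299/28125 rad

Load 1 — uniform load w=-9 kN/m over full span:
  θ_1 = -w(L³-6Lx²+4x³)/(24EI) = -(-9)·(12³-6·12·4²+4·4³)/(24·5000) = 39/625 rad
Load 2 — triangular load w₀=14 kN/m (0→w₀ over full span):
  θ_2 = -w₀(7L⁴-30L²x²+15x⁴)/(360LEI) = -14·(7·12⁴-30·12²·4²+15·4⁴)/(360·12·5000) = -1456/28125 rad
Superposition: θ = Σ θ_i = 299/28125 rad ≈ 0.010631 rad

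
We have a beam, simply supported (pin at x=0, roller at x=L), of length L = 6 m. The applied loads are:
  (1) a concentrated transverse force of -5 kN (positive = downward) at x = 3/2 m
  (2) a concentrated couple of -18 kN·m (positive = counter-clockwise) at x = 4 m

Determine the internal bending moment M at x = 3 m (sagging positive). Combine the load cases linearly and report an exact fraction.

M(3) = -51/4 kN·m

Load 1 — point force P=-5 kN at a=3/2 m (b=L-a=9/2):
  M_1 = Pa(L-x)/L  [x>a] = (-5)·(3/2)·(6-3)/6 = -15/4 kN·m
Load 2 — applied couple M₀=-18 kN·m at a=4 m (b=L-a=2):
  M_2 = M₀x/L  [x≤a] = (-18)·3/6 = -9 kN·m
Superposition: M = Σ M_i = -51/4 kN·m ≈ -12.750000 kN·m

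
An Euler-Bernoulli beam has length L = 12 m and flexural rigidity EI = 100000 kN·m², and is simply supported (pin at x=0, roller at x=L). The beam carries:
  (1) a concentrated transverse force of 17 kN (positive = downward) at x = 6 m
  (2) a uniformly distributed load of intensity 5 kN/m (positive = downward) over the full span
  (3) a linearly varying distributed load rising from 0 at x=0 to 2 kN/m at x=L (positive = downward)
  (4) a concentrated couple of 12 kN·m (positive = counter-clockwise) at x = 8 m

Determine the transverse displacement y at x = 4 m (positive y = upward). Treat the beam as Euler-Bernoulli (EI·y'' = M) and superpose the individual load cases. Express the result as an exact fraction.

Load 1 — point force P=17 kN at a=6 m (b=L-a=6):
  y_1 = -Pbx(L²-b²-x²)/(6LEI)  [x≤a] = -17·6·4·(12²-6²-4²)/(6·12·100000) = -391/75000 m
Load 2 — uniform load w=5 kN/m over full span:
  y_2 = -wx(L³-2Lx²+x³)/(24EI) = -5·4·(12³-2·12·4²+4³)/(24·100000) = -22/1875 m
Load 3 — triangular load w₀=2 kN/m (0→w₀ over full span):
  y_3 = -w₀x(7L⁴-10L²x²+3x⁴)/(360LEI) = -2·4·(7·12⁴-10·12²·4²+3·4⁴)/(360·12·100000) = -64/28125 m
Load 4 — applied couple M₀=12 kN·m at a=8 m (b=L-a=4):
  y_4 = (M₀x³/(6L)+C₁x)/EI  [x≤a] with C₁=M₀(3b²-L²)/(6L)=-16 = (12·4³/(6·12)+(-16)·4)/100000 = -1/1875 m
Superposition: y = Σ y_i = -889/45000 m ≈ -0.019756 m

y(4) = -889/45000 m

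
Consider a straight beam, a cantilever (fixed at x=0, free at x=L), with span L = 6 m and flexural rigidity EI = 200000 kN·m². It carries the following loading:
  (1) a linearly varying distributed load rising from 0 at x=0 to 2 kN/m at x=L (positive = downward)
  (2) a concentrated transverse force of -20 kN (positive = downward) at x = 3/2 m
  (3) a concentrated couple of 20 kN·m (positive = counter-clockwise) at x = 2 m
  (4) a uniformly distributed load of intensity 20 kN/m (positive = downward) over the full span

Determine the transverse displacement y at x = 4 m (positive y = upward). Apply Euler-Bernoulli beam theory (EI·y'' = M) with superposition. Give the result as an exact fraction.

Load 1 — triangular load w₀=2 kN/m (0→w₀ over full span):
  y_1 = (w₀Lx³/12-w₀L²x²/6-w₀x⁵/(120L))/EI = (2·6·4³/12-2·6²·4²/6-2·4⁵/(120·6))/200000 = -92/140625 m
Load 2 — point force P=-20 kN at a=3/2 m (b=L-a=9/2):
  y_2 = -Pa²(3x-a)/(6EI)  [x>a] = -(-20)·(3/2)²·(3·4-(3/2))/(6·200000) = 63/160000 m
Load 3 — applied couple M₀=20 kN·m at a=2 m (b=L-a=4):
  y_3 = M₀a(2x-a)/(2EI)  [x>a] = 20·2·(2·4-2)/(2·200000) = 3/5000 m
Load 4 — uniform load w=20 kN/m over full span:
  y_4 = -wx²(x²-4Lx+6L²)/(24EI) = -20·4²·(4²-4·6·4+6·6²)/(24·200000) = -17/1875 m
Superposition: y = Σ y_i = -314177/36000000 m ≈ -0.008727 m

y(4) = -314177/36000000 m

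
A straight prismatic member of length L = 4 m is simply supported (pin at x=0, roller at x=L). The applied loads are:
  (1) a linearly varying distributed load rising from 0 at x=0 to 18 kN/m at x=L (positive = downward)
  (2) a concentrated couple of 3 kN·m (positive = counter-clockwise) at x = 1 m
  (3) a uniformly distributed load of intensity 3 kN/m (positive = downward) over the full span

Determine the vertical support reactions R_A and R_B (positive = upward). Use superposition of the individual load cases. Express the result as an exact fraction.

Load 1 — triangular load w₀=18 kN/m (0→w₀ over full span):
  R_A = w₀L/6 = 18·4/6 = 12 kN
  R_B = w₀L/3 = 18·4/3 = 24 kN
Load 2 — applied couple M₀=3 kN·m at a=1 m (b=L-a=3):
  R_A = M₀/L = 3/4 kN
  R_B = -M₀/L = -3/4 kN
Load 3 — uniform load w=3 kN/m over full span:
  R_A = wL/2 = 3·4/2 = 6 kN
  R_B = wL/2 = 3·4/2 = 6 kN
Superposition: R_A = 75/4 kN, R_B = 117/4 kN

R_A = 75/4 kN, R_B = 117/4 kN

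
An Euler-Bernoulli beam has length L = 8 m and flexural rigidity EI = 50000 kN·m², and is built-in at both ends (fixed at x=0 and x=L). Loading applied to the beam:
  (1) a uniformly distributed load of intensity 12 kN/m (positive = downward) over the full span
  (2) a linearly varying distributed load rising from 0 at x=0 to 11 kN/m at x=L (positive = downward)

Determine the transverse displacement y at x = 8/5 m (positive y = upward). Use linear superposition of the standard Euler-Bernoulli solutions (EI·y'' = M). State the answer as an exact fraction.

y(8/5) = -215552/146484375 m

Load 1 — uniform load w=12 kN/m over full span:
  y_1 = -wx²(L-x)²/(24EI) = -12·(8/5)²·(8-(8/5))²/(24·50000) = -2048/1953125 m
Load 2 — triangular load w₀=11 kN/m (0→w₀ over full span):
  y_2 = -w₀x²(L-x)²(x+2L)/(120LEI) = -11·(8/5)²·(8-(8/5))²·((8/5)+2·8)/(120·8·50000) = -61952/146484375 m
Superposition: y = Σ y_i = -215552/146484375 m ≈ -0.001472 m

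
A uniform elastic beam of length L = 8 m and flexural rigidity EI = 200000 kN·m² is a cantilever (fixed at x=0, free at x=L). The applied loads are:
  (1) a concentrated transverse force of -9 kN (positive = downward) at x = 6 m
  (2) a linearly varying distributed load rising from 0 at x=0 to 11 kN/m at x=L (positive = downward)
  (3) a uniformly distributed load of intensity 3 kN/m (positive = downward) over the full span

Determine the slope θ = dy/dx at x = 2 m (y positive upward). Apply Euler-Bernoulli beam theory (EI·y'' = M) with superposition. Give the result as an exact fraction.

θ(2) = -1761/800000 rad

Load 1 — point force P=-9 kN at a=6 m (b=L-a=2):
  θ_1 = -Px(2a-x)/(2EI)  [x≤a] = -(-9)·2·(2·6-2)/(2·200000) = 9/20000 rad
Load 2 — triangular load w₀=11 kN/m (0→w₀ over full span):
  θ_2 = (w₀Lx²/4-w₀L²x/3-w₀x⁴/(24L))/EI = (11·8·2²/4-11·8²·2/3-11·2⁴/(24·8))/200000 = -1529/800000 rad
Load 3 — uniform load w=3 kN/m over full span:
  θ_3 = -wx(x²-3Lx+3L²)/(6EI) = -3·2·(2²-3·8·2+3·8²)/(6·200000) = -37/50000 rad
Superposition: θ = Σ θ_i = -1761/800000 rad ≈ -0.002201 rad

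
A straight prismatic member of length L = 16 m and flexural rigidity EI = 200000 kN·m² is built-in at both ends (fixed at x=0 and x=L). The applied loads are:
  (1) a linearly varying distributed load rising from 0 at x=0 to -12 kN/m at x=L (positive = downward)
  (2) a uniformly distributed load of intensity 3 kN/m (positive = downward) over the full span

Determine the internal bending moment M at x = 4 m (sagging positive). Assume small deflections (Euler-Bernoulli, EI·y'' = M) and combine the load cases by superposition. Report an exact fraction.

Load 1 — triangular load w₀=-12 kN/m (0→w₀ over full span):
  M_1 = 3w₀Lx/20 - w₀L²/30 - w₀x³/(6L) = 3·(-12)·16·4/20 - (-12)·16²/30 - (-12)·4³/(6·16) = -24/5 kN·m
Load 2 — uniform load w=3 kN/m over full span:
  M_2 = wLx/2 - wL²/12 - wx²/2 = 3·16·4/2 - 3·16²/12 - 3·4²/2 = 8 kN·m
Superposition: M = Σ M_i = 16/5 kN·m ≈ 3.200000 kN·m

M(4) = 16/5 kN·m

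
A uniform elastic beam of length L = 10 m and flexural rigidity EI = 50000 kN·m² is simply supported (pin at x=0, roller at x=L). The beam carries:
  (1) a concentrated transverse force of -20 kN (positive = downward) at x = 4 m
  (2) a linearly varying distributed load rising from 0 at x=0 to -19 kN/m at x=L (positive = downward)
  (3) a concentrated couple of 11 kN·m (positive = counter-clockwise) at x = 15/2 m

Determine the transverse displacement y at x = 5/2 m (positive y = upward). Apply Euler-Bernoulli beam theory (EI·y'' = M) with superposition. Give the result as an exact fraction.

y(5/2) = 337019/15360000 m

Load 1 — point force P=-20 kN at a=4 m (b=L-a=6):
  y_1 = -Pbx(L²-b²-x²)/(6LEI)  [x≤a] = -(-20)·6·(5/2)·(10²-6²-(5/2)²)/(6·10·50000) = 231/40000 m
Load 2 — triangular load w₀=-19 kN/m (0→w₀ over full span):
  y_2 = -w₀x(7L⁴-10L²x²+3x⁴)/(360LEI) = -(-19)·(5/2)·(7·10⁴-10·10²·(5/2)²+3·(5/2)⁴)/(360·10·50000) = 2071/122880 m
Load 3 — applied couple M₀=11 kN·m at a=15/2 m (b=L-a=5/2):
  y_3 = (M₀x³/(6L)+C₁x)/EI  [x≤a] with C₁=M₀(3b²-L²)/(6L)=-715/48 = (11·(5/2)³/(6·10)+(-715/48)·(5/2))/50000 = -11/16000 m
Superposition: y = Σ y_i = 337019/15360000 m ≈ 0.021941 m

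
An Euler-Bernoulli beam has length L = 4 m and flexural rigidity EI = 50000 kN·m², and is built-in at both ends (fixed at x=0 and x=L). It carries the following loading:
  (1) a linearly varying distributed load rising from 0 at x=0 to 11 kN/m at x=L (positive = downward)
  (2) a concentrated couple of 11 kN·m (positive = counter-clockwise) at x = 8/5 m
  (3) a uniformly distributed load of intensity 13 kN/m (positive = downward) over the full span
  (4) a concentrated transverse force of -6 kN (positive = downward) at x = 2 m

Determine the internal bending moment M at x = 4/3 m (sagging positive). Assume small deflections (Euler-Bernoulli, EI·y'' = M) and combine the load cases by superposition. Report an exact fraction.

Load 1 — triangular load w₀=11 kN/m (0→w₀ over full span):
  M_1 = 3w₀Lx/20 - w₀L²/30 - w₀x³/(6L) = 3·11·4·(4/3)/20 - 11·4²/30 - 11·(4/3)³/(6·4) = 748/405 kN·m
Load 2 — applied couple M₀=11 kN·m at a=8/5 m (b=L-a=12/5):
  M_2 = R_Ax - M_A  [x≤a] with R_A=99/25, M_A=33/25 = (99/25)·(4/3) - (33/25) = 99/25 kN·m
Load 3 — uniform load w=13 kN/m over full span:
  M_3 = wLx/2 - wL²/12 - wx²/2 = 13·4·(4/3)/2 - 13·4²/12 - 13·(4/3)²/2 = 52/9 kN·m
Load 4 — point force P=-6 kN at a=2 m (b=L-a=2):
  M_4 = Pb²(3a+b)x/L³ - Pab²/L²  [x≤a] = (-6)·2²·(3·2+2)·(4/3)/4³ - (-6)·2·2²/4² = -1 kN·m
Superposition: M = Σ M_i = 21434/2025 kN·m ≈ 10.584691 kN·m

M(4/3) = 21434/2025 kN·m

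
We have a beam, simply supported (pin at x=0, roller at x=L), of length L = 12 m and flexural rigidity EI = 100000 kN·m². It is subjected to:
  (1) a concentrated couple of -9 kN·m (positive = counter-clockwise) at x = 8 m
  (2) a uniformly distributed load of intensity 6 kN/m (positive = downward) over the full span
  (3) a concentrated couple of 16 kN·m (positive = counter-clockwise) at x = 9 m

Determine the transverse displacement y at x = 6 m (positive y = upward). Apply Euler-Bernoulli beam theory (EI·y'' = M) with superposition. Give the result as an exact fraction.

Load 1 — applied couple M₀=-9 kN·m at a=8 m (b=L-a=4):
  y_1 = (M₀x³/(6L)+C₁x)/EI  [x≤a] with C₁=M₀(3b²-L²)/(6L)=12 = ((-9)·6³/(6·12)+12·6)/100000 = 9/20000 m
Load 2 — uniform load w=6 kN/m over full span:
  y_2 = -wx(L³-2Lx²+x³)/(24EI) = -6·6·(12³-2·12·6²+6³)/(24·100000) = -81/5000 m
Load 3 — applied couple M₀=16 kN·m at a=9 m (b=L-a=3):
  y_3 = (M₀x³/(6L)+C₁x)/EI  [x≤a] with C₁=M₀(3b²-L²)/(6L)=-26 = (16·6³/(6·12)+(-26)·6)/100000 = -27/25000 m
Superposition: y = Σ y_i = -1683/100000 m ≈ -0.016830 m

y(6) = -1683/100000 m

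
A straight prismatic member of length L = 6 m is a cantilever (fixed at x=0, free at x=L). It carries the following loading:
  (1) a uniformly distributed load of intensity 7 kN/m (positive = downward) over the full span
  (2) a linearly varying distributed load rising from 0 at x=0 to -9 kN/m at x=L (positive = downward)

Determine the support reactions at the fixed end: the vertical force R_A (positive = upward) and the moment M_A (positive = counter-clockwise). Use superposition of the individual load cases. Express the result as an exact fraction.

Load 1 — uniform load w=7 kN/m over full span:
  R_A = wL = 7·6 = 42 kN
  M_A = wL²/2 = 7·6²/2 = 126 kN·m
Load 2 — triangular load w₀=-9 kN/m (0→w₀ over full span):
  R_A = w₀L/2 = (-9)·6/2 = -27 kN
  M_A = w₀L²/3 = (-9)·6²/3 = -108 kN·m
Superposition: R_A = 15 kN, M_A = 18 kN·m

R_A = 15 kN, M_A = 18 kN·m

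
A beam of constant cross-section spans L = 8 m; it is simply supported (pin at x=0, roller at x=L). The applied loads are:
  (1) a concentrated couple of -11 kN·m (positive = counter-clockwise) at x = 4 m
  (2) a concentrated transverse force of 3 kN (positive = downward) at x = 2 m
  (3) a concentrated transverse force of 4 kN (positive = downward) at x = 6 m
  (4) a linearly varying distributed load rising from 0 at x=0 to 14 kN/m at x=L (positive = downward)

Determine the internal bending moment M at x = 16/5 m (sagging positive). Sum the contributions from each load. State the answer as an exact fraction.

M(16/5) = 6572/125 kN·m

Load 1 — applied couple M₀=-11 kN·m at a=4 m (b=L-a=4):
  M_1 = M₀x/L  [x≤a] = (-11)·(16/5)/8 = -22/5 kN·m
Load 2 — point force P=3 kN at a=2 m (b=L-a=6):
  M_2 = Pa(L-x)/L  [x>a] = 3·2·(8-(16/5))/8 = 18/5 kN·m
Load 3 — point force P=4 kN at a=6 m (b=L-a=2):
  M_3 = Pbx/L  [x≤a] = 4·2·(16/5)/8 = 16/5 kN·m
Load 4 — triangular load w₀=14 kN/m (0→w₀ over full span):
  M_4 = w₀Lx/6 - w₀x³/(6L) = 14·8·(16/5)/6 - 14·(16/5)³/(6·8) = 6272/125 kN·m
Superposition: M = Σ M_i = 6572/125 kN·m ≈ 52.576000 kN·m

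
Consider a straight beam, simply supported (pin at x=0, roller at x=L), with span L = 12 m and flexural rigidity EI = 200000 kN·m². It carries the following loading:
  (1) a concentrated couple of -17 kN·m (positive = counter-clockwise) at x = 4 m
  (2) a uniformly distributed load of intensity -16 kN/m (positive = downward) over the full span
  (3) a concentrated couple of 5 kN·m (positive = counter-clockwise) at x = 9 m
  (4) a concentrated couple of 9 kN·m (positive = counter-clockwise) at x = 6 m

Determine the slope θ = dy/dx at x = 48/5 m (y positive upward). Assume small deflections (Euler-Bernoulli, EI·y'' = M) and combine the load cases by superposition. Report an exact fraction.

θ(48/5) = -2664187/600000000 rad

Load 1 — applied couple M₀=-17 kN·m at a=4 m (b=L-a=8):
  θ_1 = (M₀x²/(2L)-M₀(x-a)+C₁)/EI  [x>a] with C₁=M₀(3b²-L²)/(6L)=-34/3 = ((-17)·(48/5)²/(2·12)-(-17)·((48/5)-4)+(-34/3))/200000 = 697/7500000 rad
Load 2 — uniform load w=-16 kN/m over full span:
  θ_2 = -w(L³-6Lx²+4x³)/(24EI) = -(-16)·(12³-6·12·(48/5)²+4·(48/5)³)/(24·200000) = -1782/390625 rad
Load 3 — applied couple M₀=5 kN·m at a=9 m (b=L-a=3):
  θ_3 = (M₀x²/(2L)-M₀(x-a)+C₁)/EI  [x>a] with C₁=M₀(3b²-L²)/(6L)=-65/8 = (5·(48/5)²/(2·12)-5·((48/5)-9)+(-65/8))/200000 = 323/8000000 rad
Load 4 — applied couple M₀=9 kN·m at a=6 m (b=L-a=6):
  θ_4 = (M₀x²/(2L)-M₀(x-a)+C₁)/EI  [x>a] with C₁=M₀(3b²-L²)/(6L)=-9/2 = (9·(48/5)²/(2·12)-9·((48/5)-6)+(-9/2))/200000 = -117/10000000 rad
Superposition: θ = Σ θ_i = -2664187/600000000 rad ≈ -0.004440 rad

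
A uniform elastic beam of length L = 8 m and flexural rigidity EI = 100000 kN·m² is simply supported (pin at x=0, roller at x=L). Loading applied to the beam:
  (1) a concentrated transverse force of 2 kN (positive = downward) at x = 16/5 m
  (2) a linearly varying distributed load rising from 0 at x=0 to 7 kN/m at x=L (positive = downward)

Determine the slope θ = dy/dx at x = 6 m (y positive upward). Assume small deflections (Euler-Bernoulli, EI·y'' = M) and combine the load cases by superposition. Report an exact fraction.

Load 1 — point force P=2 kN at a=16/5 m (b=L-a=24/5):
  θ_1 = -Pa(2L²-6Lx+3x²+a²)/(6LEI)  [x>a] = -2·(16/5)·(2·8²-6·8·6+3·6²+(16/5)²)/(6·8·100000) = 87/1562500 rad
Load 2 — triangular load w₀=7 kN/m (0→w₀ over full span):
  θ_2 = -w₀(7L⁴-30L²x²+15x⁴)/(360LEI) = -7·(7·8⁴-30·8²·6²+15·6⁴)/(360·8·100000) = 9191/18000000 rad
Superposition: θ = Σ θ_i = 254831/450000000 rad ≈ 0.000566 rad

θ(6) = 254831/450000000 rad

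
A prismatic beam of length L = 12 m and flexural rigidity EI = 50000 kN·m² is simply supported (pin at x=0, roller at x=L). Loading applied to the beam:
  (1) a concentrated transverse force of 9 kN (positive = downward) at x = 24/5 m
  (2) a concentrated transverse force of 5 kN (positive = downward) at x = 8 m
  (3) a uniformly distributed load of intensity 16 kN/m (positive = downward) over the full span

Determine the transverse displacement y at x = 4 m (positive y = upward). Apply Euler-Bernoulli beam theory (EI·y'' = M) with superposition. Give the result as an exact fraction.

Load 1 — point force P=9 kN at a=24/5 m (b=L-a=36/5):
  y_1 = -Pbx(L²-b²-x²)/(6LEI)  [x≤a] = -9·(36/5)·4·(12²-(36/5)²-4²)/(6·12·50000) = -2142/390625 m
Load 2 — point force P=5 kN at a=8 m (b=L-a=4):
  y_2 = -Pbx(L²-b²-x²)/(6LEI)  [x≤a] = -5·4·4·(12²-4²-4²)/(6·12·50000) = -14/5625 m
Load 3 — uniform load w=16 kN/m over full span:
  y_3 = -wx(L³-2Lx²+x³)/(24EI) = -16·4·(12³-2·12·4²+4³)/(24·50000) = -704/9375 m
Superposition: y = Σ y_i = -292028/3515625 m ≈ -0.083066 m

y(4) = -292028/3515625 m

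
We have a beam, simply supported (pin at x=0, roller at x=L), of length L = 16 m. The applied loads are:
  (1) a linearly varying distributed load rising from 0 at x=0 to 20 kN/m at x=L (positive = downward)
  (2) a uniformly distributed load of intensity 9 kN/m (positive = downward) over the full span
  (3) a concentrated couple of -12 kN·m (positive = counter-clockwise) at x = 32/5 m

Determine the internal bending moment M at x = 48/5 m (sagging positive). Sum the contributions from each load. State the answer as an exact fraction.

M(48/5) = 15224/25 kN·m

Load 1 — triangular load w₀=20 kN/m (0→w₀ over full span):
  M_1 = w₀Lx/6 - w₀x³/(6L) = 20·16·(48/5)/6 - 20·(48/5)³/(6·16) = 8192/25 kN·m
Load 2 — uniform load w=9 kN/m over full span:
  M_2 = wx(L-x)/2 = 9·(48/5)·(16-(48/5))/2 = 6912/25 kN·m
Load 3 — applied couple M₀=-12 kN·m at a=32/5 m (b=L-a=48/5):
  M_3 = M₀x/L - M₀  [x>a] = (-12)·(48/5)/16 - (-12) = 24/5 kN·m
Superposition: M = Σ M_i = 15224/25 kN·m ≈ 608.960000 kN·m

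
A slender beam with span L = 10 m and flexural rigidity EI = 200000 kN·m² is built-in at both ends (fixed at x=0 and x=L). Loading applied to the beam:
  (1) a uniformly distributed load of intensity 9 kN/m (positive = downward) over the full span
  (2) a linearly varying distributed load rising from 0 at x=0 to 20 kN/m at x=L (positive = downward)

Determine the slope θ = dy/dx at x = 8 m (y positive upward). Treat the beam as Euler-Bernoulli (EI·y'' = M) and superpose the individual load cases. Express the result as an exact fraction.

Load 1 — uniform load w=9 kN/m over full span:
  θ_1 = -wx(L-x)(L-2x)/(12EI) = -9·8·(10-8)·(10-2·8)/(12·200000) = 9/25000 rad
Load 2 — triangular load w₀=20 kN/m (0→w₀ over full span):
  θ_2 = -w₀(2x(L-x)(L-2x)(x+2L)+x²(L-x)²)/(120LEI) = -20·(2·8·(10-8)·(10-2·8)·(8+2·10)+8²·(10-8)²)/(120·10·200000) = 4/9375 rad
Superposition: θ = Σ θ_i = 59/75000 rad ≈ 0.000787 rad

θ(8) = 59/75000 rad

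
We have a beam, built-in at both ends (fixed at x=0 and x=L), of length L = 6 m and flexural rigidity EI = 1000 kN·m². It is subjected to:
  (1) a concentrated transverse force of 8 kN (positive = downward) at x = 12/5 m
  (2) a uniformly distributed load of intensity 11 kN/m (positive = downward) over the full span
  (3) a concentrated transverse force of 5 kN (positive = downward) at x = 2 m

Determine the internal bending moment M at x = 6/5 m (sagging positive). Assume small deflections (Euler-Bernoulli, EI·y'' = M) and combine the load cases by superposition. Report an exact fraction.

Load 1 — point force P=8 kN at a=12/5 m (b=L-a=18/5):
  M_1 = Pb²(3a+b)x/L³ - Pab²/L²  [x≤a] = 8·(18/5)²·(3·(12/5)+(18/5))·(6/5)/6³ - 8·(12/5)·(18/5)²/6² = -432/625 kN·m
Load 2 — uniform load w=11 kN/m over full span:
  M_2 = wLx/2 - wL²/12 - wx²/2 = 11·6·(6/5)/2 - 11·6²/12 - 11·(6/5)²/2 = -33/25 kN·m
Load 3 — point force P=5 kN at a=2 m (b=L-a=4):
  M_3 = Pb²(3a+b)x/L³ - Pab²/L²  [x≤a] = 5·4²·(3·2+4)·(6/5)/6³ - 5·2·4²/6² = 0 kN·m
Superposition: M = Σ M_i = -1257/625 kN·m ≈ -2.011200 kN·m

M(6/5) = -1257/625 kN·m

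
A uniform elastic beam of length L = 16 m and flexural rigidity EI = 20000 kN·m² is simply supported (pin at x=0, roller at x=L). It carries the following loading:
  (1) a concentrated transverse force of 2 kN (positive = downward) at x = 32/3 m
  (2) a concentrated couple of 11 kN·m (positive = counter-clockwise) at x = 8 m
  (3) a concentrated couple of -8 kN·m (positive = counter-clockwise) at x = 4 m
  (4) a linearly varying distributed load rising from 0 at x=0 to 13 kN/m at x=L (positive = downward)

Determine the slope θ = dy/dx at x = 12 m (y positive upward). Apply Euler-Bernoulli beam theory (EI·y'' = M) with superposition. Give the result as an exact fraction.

Load 1 — point force P=2 kN at a=32/3 m (b=L-a=16/3):
  θ_1 = -Pa(2L²-6Lx+3x²+a²)/(6LEI)  [x>a] = -2·(32/3)·(2·16²-6·16·12+3·12²+(32/3)²)/(6·16·20000) = 53/50625 rad
Load 2 — applied couple M₀=11 kN·m at a=8 m (b=L-a=8):
  θ_2 = (M₀x²/(2L)-M₀(x-a)+C₁)/EI  [x>a] with C₁=M₀(3b²-L²)/(6L)=-22/3 = (11·12²/(2·16)-11·(12-8)+(-22/3))/20000 = -11/120000 rad
Load 3 — applied couple M₀=-8 kN·m at a=4 m (b=L-a=12):
  θ_3 = (M₀x²/(2L)-M₀(x-a)+C₁)/EI  [x>a] with C₁=M₀(3b²-L²)/(6L)=-44/3 = ((-8)·12²/(2·16)-(-8)·(12-4)+(-44/3))/20000 = 1/1500 rad
Load 4 — triangular load w₀=13 kN/m (0→w₀ over full span):
  θ_4 = -w₀(7L⁴-30L²x²+15x⁴)/(360LEI) = -13·(7·16⁴-30·16²·12²+15·12⁴)/(360·16·20000) = 17069/450000 rad
Superposition: θ = Σ θ_i = 640759/16200000 rad ≈ 0.039553 rad

θ(12) = 640759/16200000 rad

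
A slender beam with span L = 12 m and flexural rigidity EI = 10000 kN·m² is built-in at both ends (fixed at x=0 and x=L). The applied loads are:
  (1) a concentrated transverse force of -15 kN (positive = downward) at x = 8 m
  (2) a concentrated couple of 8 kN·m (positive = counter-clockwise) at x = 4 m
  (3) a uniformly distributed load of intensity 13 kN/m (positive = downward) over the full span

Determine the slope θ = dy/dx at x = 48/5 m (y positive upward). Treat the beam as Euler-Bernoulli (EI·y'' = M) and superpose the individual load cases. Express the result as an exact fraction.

Load 1 — point force P=-15 kN at a=8 m (b=L-a=4):
  θ_1 = Pa²(L-x)(2bL-(3b+a)(L-x))/(2L³EI)  [x>a] = (-15)·8²·(12-(48/5))·(2·4·12-(3·4+8)·(12-(48/5)))/(2·12³·10000) = -2/625 rad
Load 2 — applied couple M₀=8 kN·m at a=4 m (b=L-a=8):
  θ_2 = (R_Ax²/2 - M_Ax - M₀(x-a))/EI  [x>a] with R_A=8/9, M_A=0 = ((8/9)·(48/5)²/2 - 0·(48/5) - 8·((48/5)-4))/10000 = -6/15625 rad
Load 3 — uniform load w=13 kN/m over full span:
  θ_3 = -wx(L-x)(L-2x)/(12EI) = -13·(48/5)·(12-(48/5))·(12-2·(48/5))/(12·10000) = 1404/78125 rad
Superposition: θ = Σ θ_i = 1124/78125 rad ≈ 0.014387 rad

θ(48/5) = 1124/78125 rad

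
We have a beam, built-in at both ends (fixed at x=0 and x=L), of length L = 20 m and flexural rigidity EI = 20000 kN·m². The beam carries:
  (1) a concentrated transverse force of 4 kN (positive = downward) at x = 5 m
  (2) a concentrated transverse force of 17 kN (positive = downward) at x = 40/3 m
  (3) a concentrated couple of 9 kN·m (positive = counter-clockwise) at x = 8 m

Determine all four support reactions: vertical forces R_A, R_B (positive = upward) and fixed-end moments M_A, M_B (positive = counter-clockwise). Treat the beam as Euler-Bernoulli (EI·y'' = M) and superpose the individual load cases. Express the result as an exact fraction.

Load 1 — point force P=4 kN at a=5 m (b=L-a=15):
  R_A = Pb²(3a+b)/L³ = 4·15²·(3·5+15)/20³ = 27/8 kN
  M_A = Pab²/L² = 4·5·15²/20² = 45/4 kN·m
  R_B = Pa²(a+3b)/L³ = 4·5²·(5+3·15)/20³ = 5/8 kN
  M_B = -Pa²b/L² = -4·5²·15/20² = -15/4 kN·m
Load 2 — point force P=17 kN at a=40/3 m (b=L-a=20/3):
  R_A = Pb²(3a+b)/L³ = 17·(20/3)²·(3·(40/3)+(20/3))/20³ = 119/27 kN
  M_A = Pab²/L² = 17·(40/3)·(20/3)²/20² = 680/27 kN·m
  R_B = Pa²(a+3b)/L³ = 17·(40/3)²·((40/3)+3·(20/3))/20³ = 340/27 kN
  M_B = -Pa²b/L² = -17·(40/3)²·(20/3)/20² = -1360/27 kN·m
Load 3 — applied couple M₀=9 kN·m at a=8 m (b=L-a=12):
  R_A = 6M₀ab/L³ = 6·9·8·12/20³ = 81/125 kN
  M_A = M₀b(2a-b)/L² = 9·12·(2·8-12)/20² = 27/25 kN·m
  R_B = -6M₀ab/L³ = -6·9·8·12/20³ = -81/125 kN
  M_B = M₀a(2b-a)/L² = 9·8·(2·12-8)/20² = 72/25 kN·m
Superposition: R_A = 227621/27000 kN, M_A = 101291/2700 kN·m, R_B = 339379/27000 kN, M_B = -138349/2700 kN·m

R_A = 227621/27000 kN, M_A = 101291/2700 kN·m, R_B = 339379/27000 kN, M_B = -138349/2700 kN·m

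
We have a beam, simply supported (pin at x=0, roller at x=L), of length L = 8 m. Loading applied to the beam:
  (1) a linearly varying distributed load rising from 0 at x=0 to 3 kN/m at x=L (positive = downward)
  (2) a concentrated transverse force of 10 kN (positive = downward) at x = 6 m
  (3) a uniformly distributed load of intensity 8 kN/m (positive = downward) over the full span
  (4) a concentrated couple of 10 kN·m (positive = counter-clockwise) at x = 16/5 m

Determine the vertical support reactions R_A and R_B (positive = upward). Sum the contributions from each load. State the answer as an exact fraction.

Load 1 — triangular load w₀=3 kN/m (0→w₀ over full span):
  R_A = w₀L/6 = 3·8/6 = 4 kN
  R_B = w₀L/3 = 3·8/3 = 8 kN
Load 2 — point force P=10 kN at a=6 m (b=L-a=2):
  R_A = Pb/L = 10·2/8 = 5/2 kN
  R_B = Pa/L = 10·6/8 = 15/2 kN
Load 3 — uniform load w=8 kN/m over full span:
  R_A = wL/2 = 8·8/2 = 32 kN
  R_B = wL/2 = 8·8/2 = 32 kN
Load 4 — applied couple M₀=10 kN·m at a=16/5 m (b=L-a=24/5):
  R_A = M₀/L = 10/8 = 5/4 kN
  R_B = -M₀/L = -10/8 = -5/4 kN
Superposition: R_A = 159/4 kN, R_B = 185/4 kN

R_A = 159/4 kN, R_B = 185/4 kN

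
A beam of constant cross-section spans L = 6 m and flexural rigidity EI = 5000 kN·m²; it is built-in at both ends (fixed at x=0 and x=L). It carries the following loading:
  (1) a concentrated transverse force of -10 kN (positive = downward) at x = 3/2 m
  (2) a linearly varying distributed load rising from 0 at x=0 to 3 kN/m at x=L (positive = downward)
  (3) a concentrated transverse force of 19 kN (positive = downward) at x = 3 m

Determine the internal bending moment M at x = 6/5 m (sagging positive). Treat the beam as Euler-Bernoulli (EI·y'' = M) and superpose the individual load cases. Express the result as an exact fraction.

Load 1 — point force P=-10 kN at a=3/2 m (b=L-a=9/2):
  M_1 = Pb²(3a+b)x/L³ - Pab²/L²  [x≤a] = (-10)·(9/2)²·(3·(3/2)+(9/2))·(6/5)/6³ - (-10)·(3/2)·(9/2)²/6² = -27/16 kN·m
Load 2 — triangular load w₀=3 kN/m (0→w₀ over full span):
  M_2 = 3w₀Lx/20 - w₀L²/30 - w₀x³/(6L) = 3·3·6·(6/5)/20 - 3·6²/30 - 3·(6/5)³/(6·6) = -63/125 kN·m
Load 3 — point force P=19 kN at a=3 m (b=L-a=3):
  M_3 = Pb²(3a+b)x/L³ - Pab²/L²  [x≤a] = 19·3²·(3·3+3)·(6/5)/6³ - 19·3·3²/6² = -57/20 kN·m
Superposition: M = Σ M_i = -10083/2000 kN·m ≈ -5.041500 kN·m

M(6/5) = -10083/2000 kN·m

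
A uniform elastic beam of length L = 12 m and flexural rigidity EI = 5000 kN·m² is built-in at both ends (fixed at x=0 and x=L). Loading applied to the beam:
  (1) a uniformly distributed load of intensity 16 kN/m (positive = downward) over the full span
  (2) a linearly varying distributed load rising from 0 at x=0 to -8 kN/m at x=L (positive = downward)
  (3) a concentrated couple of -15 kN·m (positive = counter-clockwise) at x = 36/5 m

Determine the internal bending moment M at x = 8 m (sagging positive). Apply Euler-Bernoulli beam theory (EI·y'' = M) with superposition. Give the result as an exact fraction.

M(8) = 2227/45 kN·m

Load 1 — uniform load w=16 kN/m over full span:
  M_1 = wLx/2 - wL²/12 - wx²/2 = 16·12·8/2 - 16·12²/12 - 16·8²/2 = 64 kN·m
Load 2 — triangular load w₀=-8 kN/m (0→w₀ over full span):
  M_2 = 3w₀Lx/20 - w₀L²/30 - w₀x³/(6L) = 3·(-8)·12·8/20 - (-8)·12²/30 - (-8)·8³/(6·12) = -896/45 kN·m
Load 3 — applied couple M₀=-15 kN·m at a=36/5 m (b=L-a=24/5):
  M_3 = R_Ax - M_A - M₀  [x>a] with R_A=-9/5, M_A=-24/5 = (-9/5)·8 - (-24/5) - (-15) = 27/5 kN·m
Superposition: M = Σ M_i = 2227/45 kN·m ≈ 49.488889 kN·m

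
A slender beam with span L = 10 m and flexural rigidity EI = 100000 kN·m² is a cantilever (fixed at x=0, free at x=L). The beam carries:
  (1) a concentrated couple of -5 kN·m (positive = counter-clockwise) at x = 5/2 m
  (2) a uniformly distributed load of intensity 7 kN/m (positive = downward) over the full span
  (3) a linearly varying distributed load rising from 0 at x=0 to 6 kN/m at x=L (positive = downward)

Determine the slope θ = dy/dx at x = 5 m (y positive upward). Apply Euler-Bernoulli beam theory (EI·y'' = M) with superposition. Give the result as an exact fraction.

θ(5) = -1607/96000 rad

Load 1 — applied couple M₀=-5 kN·m at a=5/2 m (b=L-a=15/2):
  θ_1 = M₀a/EI  [x>a] = (-5)·(5/2)/100000 = -1/8000 rad
Load 2 — uniform load w=7 kN/m over full span:
  θ_2 = -wx(x²-3Lx+3L²)/(6EI) = -7·5·(5²-3·10·5+3·10²)/(6·100000) = -49/4800 rad
Load 3 — triangular load w₀=6 kN/m (0→w₀ over full span):
  θ_3 = (w₀Lx²/4-w₀L²x/3-w₀x⁴/(24L))/EI = (6·10·5²/4-6·10²·5/3-6·5⁴/(24·10))/100000 = -41/6400 rad
Superposition: θ = Σ θ_i = -1607/96000 rad ≈ -0.016740 rad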